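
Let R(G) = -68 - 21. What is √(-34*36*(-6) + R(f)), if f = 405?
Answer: √7255 ≈ 85.176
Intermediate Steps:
R(G) = -89
√(-34*36*(-6) + R(f)) = √(-34*36*(-6) - 89) = √(-1224*(-6) - 89) = √(7344 - 89) = √7255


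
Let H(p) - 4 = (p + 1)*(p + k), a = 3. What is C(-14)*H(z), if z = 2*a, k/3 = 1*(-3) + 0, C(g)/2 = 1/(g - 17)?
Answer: 34/31 ≈ 1.0968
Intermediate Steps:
C(g) = 2/(-17 + g) (C(g) = 2/(g - 17) = 2/(-17 + g))
k = -9 (k = 3*(1*(-3) + 0) = 3*(-3 + 0) = 3*(-3) = -9)
z = 6 (z = 2*3 = 6)
H(p) = 4 + (1 + p)*(-9 + p) (H(p) = 4 + (p + 1)*(p - 9) = 4 + (1 + p)*(-9 + p))
C(-14)*H(z) = (2/(-17 - 14))*(-5 + 6² - 8*6) = (2/(-31))*(-5 + 36 - 48) = (2*(-1/31))*(-17) = -2/31*(-17) = 34/31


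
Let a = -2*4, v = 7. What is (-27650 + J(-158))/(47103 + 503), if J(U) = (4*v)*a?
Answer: -13937/23803 ≈ -0.58551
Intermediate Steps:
a = -8
J(U) = -224 (J(U) = (4*7)*(-8) = 28*(-8) = -224)
(-27650 + J(-158))/(47103 + 503) = (-27650 - 224)/(47103 + 503) = -27874/47606 = -27874*1/47606 = -13937/23803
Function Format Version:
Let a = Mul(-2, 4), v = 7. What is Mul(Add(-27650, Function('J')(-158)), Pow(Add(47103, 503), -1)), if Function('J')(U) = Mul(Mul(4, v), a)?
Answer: Rational(-13937, 23803) ≈ -0.58551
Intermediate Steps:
a = -8
Function('J')(U) = -224 (Function('J')(U) = Mul(Mul(4, 7), -8) = Mul(28, -8) = -224)
Mul(Add(-27650, Function('J')(-158)), Pow(Add(47103, 503), -1)) = Mul(Add(-27650, -224), Pow(Add(47103, 503), -1)) = Mul(-27874, Pow(47606, -1)) = Mul(-27874, Rational(1, 47606)) = Rational(-13937, 23803)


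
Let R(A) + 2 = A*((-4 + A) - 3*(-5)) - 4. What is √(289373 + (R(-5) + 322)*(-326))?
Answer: 3*√21793 ≈ 442.87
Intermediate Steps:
R(A) = -6 + A*(11 + A) (R(A) = -2 + (A*((-4 + A) - 3*(-5)) - 4) = -2 + (A*((-4 + A) + 15) - 4) = -2 + (A*(11 + A) - 4) = -2 + (-4 + A*(11 + A)) = -6 + A*(11 + A))
√(289373 + (R(-5) + 322)*(-326)) = √(289373 + ((-6 + (-5)² + 11*(-5)) + 322)*(-326)) = √(289373 + ((-6 + 25 - 55) + 322)*(-326)) = √(289373 + (-36 + 322)*(-326)) = √(289373 + 286*(-326)) = √(289373 - 93236) = √196137 = 3*√21793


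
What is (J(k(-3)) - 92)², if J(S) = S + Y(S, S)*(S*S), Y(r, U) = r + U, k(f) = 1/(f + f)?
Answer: 99102025/11664 ≈ 8496.4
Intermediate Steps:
k(f) = 1/(2*f)
Y(r, U) = U + r
J(S) = S + 2*S³ (J(S) = S + (S + S)*(S*S) = S + (2*S)*S² = S + 2*S³)
(J(k(-3)) - 92)² = (((½)/(-3) + 2*((½)/(-3))³) - 92)² = (((½)*(-⅓) + 2*((½)*(-⅓))³) - 92)² = ((-⅙ + 2*(-⅙)³) - 92)² = ((-⅙ + 2*(-1/216)) - 92)² = ((-⅙ - 1/108) - 92)² = (-19/108 - 92)² = (-9955/108)² = 99102025/11664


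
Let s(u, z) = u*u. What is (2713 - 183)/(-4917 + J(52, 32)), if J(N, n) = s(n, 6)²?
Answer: 2530/1043659 ≈ 0.0024242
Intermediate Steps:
s(u, z) = u²
J(N, n) = n⁴ (J(N, n) = (n²)² = n⁴)
(2713 - 183)/(-4917 + J(52, 32)) = (2713 - 183)/(-4917 + 32⁴) = 2530/(-4917 + 1048576) = 2530/1043659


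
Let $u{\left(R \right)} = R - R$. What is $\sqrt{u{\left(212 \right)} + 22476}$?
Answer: $2 \sqrt{5619} \approx 149.92$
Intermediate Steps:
$u{\left(R \right)} = 0$
$\sqrt{u{\left(212 \right)} + 22476} = \sqrt{0 + 22476} = \sqrt{22476} = 2 \sqrt{5619}$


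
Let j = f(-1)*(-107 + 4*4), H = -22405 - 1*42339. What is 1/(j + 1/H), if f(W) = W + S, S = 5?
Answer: -64744/23566817 ≈ -0.0027473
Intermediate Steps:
f(W) = 5 + W (f(W) = W + 5 = 5 + W)
H = -64744 (H = -22405 - 42339 = -64744)
j = -364 (j = (5 - 1)*(-107 + 4*4) = 4*(-107 + 16) = 4*(-91) = -364)
1/(j + 1/H) = 1/(-364 + 1/(-64744)) = 1/(-364 - 1/64744) = 1/(-23566817/64744) = -64744/23566817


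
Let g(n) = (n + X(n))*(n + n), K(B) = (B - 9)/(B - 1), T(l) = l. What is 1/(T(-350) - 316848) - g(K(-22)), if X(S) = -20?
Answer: 8436831875/167797742 ≈ 50.280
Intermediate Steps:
K(B) = (-9 + B)/(-1 + B)
g(n) = 2*n*(-20 + n) (g(n) = (n - 20)*(n + n) = (-20 + n)*(2*n) = 2*n*(-20 + n))
1/(T(-350) - 316848) - g(K(-22)) = 1/(-350 - 316848) - 2*(-9 - 22)/(-1 - 22)*(-20 + (-9 - 22)/(-1 - 22)) = 1/(-317198) - 2*-31/(-23)*(-20 - 31/(-23)) = -1/317198 - 2*(-1/23*(-31))*(-20 - 1/23*(-31)) = -1/317198 - 2*31*(-20 + 31/23)/23 = -1/317198 - 2*31*(-429)/(23*23) = -1/317198 - 1*(-26598/529) = -1/317198 + 26598/529 = 8436831875/167797742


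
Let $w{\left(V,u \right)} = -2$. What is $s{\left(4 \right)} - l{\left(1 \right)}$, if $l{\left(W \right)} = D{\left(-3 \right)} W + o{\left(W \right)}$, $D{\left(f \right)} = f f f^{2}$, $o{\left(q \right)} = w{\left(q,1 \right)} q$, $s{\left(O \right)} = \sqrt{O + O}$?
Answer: $-79 + 2 \sqrt{2} \approx -76.172$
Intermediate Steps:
$s{\left(O \right)} = \sqrt{2} \sqrt{O}$ ($s{\left(O \right)} = \sqrt{2 O} = \sqrt{2} \sqrt{O}$)
$o{\left(q \right)} = - 2 q$
$D{\left(f \right)} = f^{4}$ ($D{\left(f \right)} = f^{2} f^{2} = f^{4}$)
$l{\left(W \right)} = 79 W$ ($l{\left(W \right)} = \left(-3\right)^{4} W - 2 W = 81 W - 2 W = 79 W$)
$s{\left(4 \right)} - l{\left(1 \right)} = \sqrt{2} \sqrt{4} - 79 \cdot 1 = \sqrt{2} \cdot 2 - 79 = 2 \sqrt{2} - 79 = -79 + 2 \sqrt{2}$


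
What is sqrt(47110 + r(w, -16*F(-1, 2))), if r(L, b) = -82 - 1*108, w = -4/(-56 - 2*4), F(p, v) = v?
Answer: 2*sqrt(11730) ≈ 216.61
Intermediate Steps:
w = 1/16 (w = -4/(-56 - 8) = -4/(-64) = -1/64*(-4) = 1/16 ≈ 0.062500)
r(L, b) = -190 (r(L, b) = -82 - 108 = -190)
sqrt(47110 + r(w, -16*F(-1, 2))) = sqrt(47110 - 190) = sqrt(46920) = 2*sqrt(11730)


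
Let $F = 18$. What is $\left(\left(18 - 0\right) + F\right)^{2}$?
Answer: $1296$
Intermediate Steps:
$\left(\left(18 - 0\right) + F\right)^{2} = \left(\left(18 - 0\right) + 18\right)^{2} = \left(\left(18 + 0\right) + 18\right)^{2} = \left(18 + 18\right)^{2} = 36^{2} = 1296$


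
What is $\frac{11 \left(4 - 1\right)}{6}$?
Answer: $\frac{11}{2} \approx 5.5$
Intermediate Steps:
$\frac{11 \left(4 - 1\right)}{6} = 11 \left(4 - 1\right) \frac{1}{6} = 11 \cdot 3 \cdot \frac{1}{6} = 33 \cdot \frac{1}{6} = \frac{11}{2}$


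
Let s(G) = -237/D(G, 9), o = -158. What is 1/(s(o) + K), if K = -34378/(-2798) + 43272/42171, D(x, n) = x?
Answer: 39331486/582607127 ≈ 0.067509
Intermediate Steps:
s(G) = -237/G
K = 261804949/19665743 (K = -34378*(-1/2798) + 43272*(1/42171) = 17189/1399 + 14424/14057 = 261804949/19665743 ≈ 13.313)
1/(s(o) + K) = 1/(-237/(-158) + 261804949/19665743) = 1/(-237*(-1/158) + 261804949/19665743) = 1/(3/2 + 261804949/19665743) = 1/(582607127/39331486) = 39331486/582607127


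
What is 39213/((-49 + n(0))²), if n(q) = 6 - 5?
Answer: 4357/256 ≈ 17.020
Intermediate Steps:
n(q) = 1
39213/((-49 + n(0))²) = 39213/((-49 + 1)²) = 39213/((-48)²) = 39213/2304 = 39213*(1/2304) = 4357/256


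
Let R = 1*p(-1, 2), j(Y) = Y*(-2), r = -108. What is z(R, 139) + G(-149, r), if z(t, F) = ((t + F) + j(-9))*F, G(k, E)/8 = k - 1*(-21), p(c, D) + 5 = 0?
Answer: 20104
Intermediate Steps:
j(Y) = -2*Y
p(c, D) = -5 (p(c, D) = -5 + 0 = -5)
G(k, E) = 168 + 8*k (G(k, E) = 8*(k - 1*(-21)) = 8*(k + 21) = 8*(21 + k) = 168 + 8*k)
R = -5 (R = 1*(-5) = -5)
z(t, F) = F*(18 + F + t) (z(t, F) = ((t + F) - 2*(-9))*F = ((F + t) + 18)*F = (18 + F + t)*F = F*(18 + F + t))
z(R, 139) + G(-149, r) = 139*(18 + 139 - 5) + (168 + 8*(-149)) = 139*152 + (168 - 1192) = 21128 - 1024 = 20104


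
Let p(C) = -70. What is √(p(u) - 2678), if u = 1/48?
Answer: 2*I*√687 ≈ 52.421*I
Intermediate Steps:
u = 1/48 ≈ 0.020833
√(p(u) - 2678) = √(-70 - 2678) = √(-2748) = 2*I*√687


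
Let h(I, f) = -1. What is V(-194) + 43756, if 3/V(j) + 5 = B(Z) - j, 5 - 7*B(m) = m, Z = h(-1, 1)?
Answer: 19383915/443 ≈ 43756.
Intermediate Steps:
Z = -1
B(m) = 5/7 - m/7
V(j) = 3/(-29/7 - j) (V(j) = 3/(-5 + ((5/7 - ⅐*(-1)) - j)) = 3/(-5 + ((5/7 + ⅐) - j)) = 3/(-5 + (6/7 - j)) = 3/(-29/7 - j))
V(-194) + 43756 = -21/(29 + 7*(-194)) + 43756 = -21/(29 - 1358) + 43756 = -21/(-1329) + 43756 = -21*(-1/1329) + 43756 = 7/443 + 43756 = 19383915/443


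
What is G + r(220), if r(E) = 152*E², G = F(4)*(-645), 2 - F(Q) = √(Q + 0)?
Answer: 7356800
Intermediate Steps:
F(Q) = 2 - √Q (F(Q) = 2 - √(Q + 0) = 2 - √Q)
G = 0 (G = (2 - √4)*(-645) = (2 - 1*2)*(-645) = (2 - 2)*(-645) = 0*(-645) = 0)
G + r(220) = 0 + 152*220² = 0 + 152*48400 = 0 + 7356800 = 7356800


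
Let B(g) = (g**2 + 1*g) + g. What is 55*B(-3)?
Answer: 165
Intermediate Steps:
B(g) = g**2 + 2*g (B(g) = (g**2 + g) + g = (g + g**2) + g = g**2 + 2*g)
55*B(-3) = 55*(-3*(2 - 3)) = 55*(-3*(-1)) = 55*3 = 165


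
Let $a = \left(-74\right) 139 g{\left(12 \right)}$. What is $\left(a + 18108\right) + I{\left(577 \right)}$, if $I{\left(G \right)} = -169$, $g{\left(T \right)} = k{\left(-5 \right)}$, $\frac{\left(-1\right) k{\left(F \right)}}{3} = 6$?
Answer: $203087$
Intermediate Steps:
$k{\left(F \right)} = -18$ ($k{\left(F \right)} = \left(-3\right) 6 = -18$)
$g{\left(T \right)} = -18$
$a = 185148$ ($a = \left(-74\right) 139 \left(-18\right) = \left(-10286\right) \left(-18\right) = 185148$)
$\left(a + 18108\right) + I{\left(577 \right)} = \left(185148 + 18108\right) - 169 = 203256 - 169 = 203087$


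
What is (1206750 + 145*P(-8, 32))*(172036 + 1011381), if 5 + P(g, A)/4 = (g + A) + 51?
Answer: 1476135194950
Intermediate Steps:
P(g, A) = 184 + 4*A + 4*g (P(g, A) = -20 + 4*((g + A) + 51) = -20 + 4*((A + g) + 51) = -20 + 4*(51 + A + g) = -20 + (204 + 4*A + 4*g) = 184 + 4*A + 4*g)
(1206750 + 145*P(-8, 32))*(172036 + 1011381) = (1206750 + 145*(184 + 4*32 + 4*(-8)))*(172036 + 1011381) = (1206750 + 145*(184 + 128 - 32))*1183417 = (1206750 + 145*280)*1183417 = (1206750 + 40600)*1183417 = 1247350*1183417 = 1476135194950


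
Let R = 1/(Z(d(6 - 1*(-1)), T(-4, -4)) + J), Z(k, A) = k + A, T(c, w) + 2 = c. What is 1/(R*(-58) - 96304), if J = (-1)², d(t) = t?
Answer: -1/96333 ≈ -1.0381e-5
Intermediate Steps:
T(c, w) = -2 + c
J = 1
Z(k, A) = A + k
R = ½ (R = 1/(((-2 - 4) + (6 - 1*(-1))) + 1) = 1/((-6 + (6 + 1)) + 1) = 1/((-6 + 7) + 1) = 1/(1 + 1) = 1/2 = ½ ≈ 0.50000)
1/(R*(-58) - 96304) = 1/((½)*(-58) - 96304) = 1/(-29 - 96304) = 1/(-96333) = -1/96333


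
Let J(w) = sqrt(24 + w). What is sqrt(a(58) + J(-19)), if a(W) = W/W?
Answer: sqrt(1 + sqrt(5)) ≈ 1.7989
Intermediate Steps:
a(W) = 1
sqrt(a(58) + J(-19)) = sqrt(1 + sqrt(24 - 19)) = sqrt(1 + sqrt(5))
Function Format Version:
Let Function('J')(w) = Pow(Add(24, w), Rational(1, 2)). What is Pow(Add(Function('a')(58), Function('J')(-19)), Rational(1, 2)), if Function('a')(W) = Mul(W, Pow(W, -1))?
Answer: Pow(Add(1, Pow(5, Rational(1, 2))), Rational(1, 2)) ≈ 1.7989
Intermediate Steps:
Function('a')(W) = 1
Pow(Add(Function('a')(58), Function('J')(-19)), Rational(1, 2)) = Pow(Add(1, Pow(Add(24, -19), Rational(1, 2))), Rational(1, 2)) = Pow(Add(1, Pow(5, Rational(1, 2))), Rational(1, 2))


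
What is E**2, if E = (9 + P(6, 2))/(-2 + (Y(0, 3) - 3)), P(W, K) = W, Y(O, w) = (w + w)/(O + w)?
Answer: 25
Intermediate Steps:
Y(O, w) = 2*w/(O + w) (Y(O, w) = (2*w)/(O + w) = 2*w/(O + w))
E = -5 (E = (9 + 6)/(-2 + (2*3/(0 + 3) - 3)) = 15/(-2 + (2*3/3 - 3)) = 15/(-2 + (2*3*(1/3) - 3)) = 15/(-2 + (2 - 3)) = 15/(-2 - 1) = 15/(-3) = 15*(-1/3) = -5)
E**2 = (-5)**2 = 25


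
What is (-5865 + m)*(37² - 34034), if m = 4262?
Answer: 52361995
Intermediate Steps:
(-5865 + m)*(37² - 34034) = (-5865 + 4262)*(37² - 34034) = -1603*(1369 - 34034) = -1603*(-32665) = 52361995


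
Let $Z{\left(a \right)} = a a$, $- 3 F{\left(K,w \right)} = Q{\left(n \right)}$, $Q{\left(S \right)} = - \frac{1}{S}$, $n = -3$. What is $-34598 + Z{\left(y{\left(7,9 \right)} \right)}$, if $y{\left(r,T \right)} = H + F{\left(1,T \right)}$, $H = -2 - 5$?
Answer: $- \frac{2798342}{81} \approx -34547.0$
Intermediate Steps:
$H = -7$ ($H = -2 - 5 = -7$)
$F{\left(K,w \right)} = - \frac{1}{9}$ ($F{\left(K,w \right)} = - \frac{\left(-1\right) \frac{1}{-3}}{3} = - \frac{\left(-1\right) \left(- \frac{1}{3}\right)}{3} = \left(- \frac{1}{3}\right) \frac{1}{3} = - \frac{1}{9}$)
$y{\left(r,T \right)} = - \frac{64}{9}$ ($y{\left(r,T \right)} = -7 - \frac{1}{9} = - \frac{64}{9}$)
$Z{\left(a \right)} = a^{2}$
$-34598 + Z{\left(y{\left(7,9 \right)} \right)} = -34598 + \left(- \frac{64}{9}\right)^{2} = -34598 + \frac{4096}{81} = - \frac{2798342}{81}$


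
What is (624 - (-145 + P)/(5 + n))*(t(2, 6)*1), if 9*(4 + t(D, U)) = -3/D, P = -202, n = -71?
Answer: -1020925/396 ≈ -2578.1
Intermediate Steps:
t(D, U) = -4 - 1/(3*D) (t(D, U) = -4 + (-3/D)/9 = -4 - 1/(3*D))
(624 - (-145 + P)/(5 + n))*(t(2, 6)*1) = (624 - (-145 - 202)/(5 - 71))*((-4 - ⅓/2)*1) = (624 - (-347)/(-66))*((-4 - ⅓*½)*1) = (624 - (-347)*(-1)/66)*((-4 - ⅙)*1) = (624 - 1*347/66)*(-25/6*1) = (624 - 347/66)*(-25/6) = (40837/66)*(-25/6) = -1020925/396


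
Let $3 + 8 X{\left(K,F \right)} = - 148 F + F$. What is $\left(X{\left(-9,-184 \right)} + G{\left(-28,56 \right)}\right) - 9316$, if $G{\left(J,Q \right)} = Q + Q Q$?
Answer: $- \frac{21947}{8} \approx -2743.4$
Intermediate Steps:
$G{\left(J,Q \right)} = Q + Q^{2}$
$X{\left(K,F \right)} = - \frac{3}{8} - \frac{147 F}{8}$ ($X{\left(K,F \right)} = - \frac{3}{8} + \frac{- 148 F + F}{8} = - \frac{3}{8} + \frac{\left(-147\right) F}{8} = - \frac{3}{8} - \frac{147 F}{8}$)
$\left(X{\left(-9,-184 \right)} + G{\left(-28,56 \right)}\right) - 9316 = \left(\left(- \frac{3}{8} - -3381\right) + 56 \left(1 + 56\right)\right) - 9316 = \left(\left(- \frac{3}{8} + 3381\right) + 56 \cdot 57\right) - 9316 = \left(\frac{27045}{8} + 3192\right) - 9316 = \frac{52581}{8} - 9316 = - \frac{21947}{8}$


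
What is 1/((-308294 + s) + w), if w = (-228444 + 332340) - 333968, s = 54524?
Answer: -1/483842 ≈ -2.0668e-6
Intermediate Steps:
w = -230072 (w = 103896 - 333968 = -230072)
1/((-308294 + s) + w) = 1/((-308294 + 54524) - 230072) = 1/(-253770 - 230072) = 1/(-483842) = -1/483842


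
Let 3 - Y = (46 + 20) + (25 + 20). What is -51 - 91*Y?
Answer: 9777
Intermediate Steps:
Y = -108 (Y = 3 - ((46 + 20) + (25 + 20)) = 3 - (66 + 45) = 3 - 1*111 = 3 - 111 = -108)
-51 - 91*Y = -51 - 91*(-108) = -51 + 9828 = 9777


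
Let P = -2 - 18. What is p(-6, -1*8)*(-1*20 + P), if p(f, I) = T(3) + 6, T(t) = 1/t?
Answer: -760/3 ≈ -253.33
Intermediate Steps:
P = -20
p(f, I) = 19/3 (p(f, I) = 1/3 + 6 = ⅓ + 6 = 19/3)
p(-6, -1*8)*(-1*20 + P) = 19*(-1*20 - 20)/3 = 19*(-20 - 20)/3 = (19/3)*(-40) = -760/3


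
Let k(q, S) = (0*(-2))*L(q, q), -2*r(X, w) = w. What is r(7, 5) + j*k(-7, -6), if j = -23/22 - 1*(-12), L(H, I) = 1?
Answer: -5/2 ≈ -2.5000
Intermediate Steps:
r(X, w) = -w/2
k(q, S) = 0 (k(q, S) = (0*(-2))*1 = 0*1 = 0)
j = 241/22 (j = -23*1/22 + 12 = -23/22 + 12 = 241/22 ≈ 10.955)
r(7, 5) + j*k(-7, -6) = -1/2*5 + (241/22)*0 = -5/2 + 0 = -5/2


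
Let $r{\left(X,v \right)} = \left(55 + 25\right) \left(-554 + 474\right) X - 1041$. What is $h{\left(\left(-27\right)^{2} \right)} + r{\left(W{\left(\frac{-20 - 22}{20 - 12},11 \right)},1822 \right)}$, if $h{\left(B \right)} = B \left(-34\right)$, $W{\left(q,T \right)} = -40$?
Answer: $230173$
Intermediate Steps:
$r{\left(X,v \right)} = -1041 - 6400 X$ ($r{\left(X,v \right)} = 80 \left(-80\right) X - 1041 = - 6400 X - 1041 = -1041 - 6400 X$)
$h{\left(B \right)} = - 34 B$
$h{\left(\left(-27\right)^{2} \right)} + r{\left(W{\left(\frac{-20 - 22}{20 - 12},11 \right)},1822 \right)} = - 34 \left(-27\right)^{2} - -254959 = \left(-34\right) 729 + \left(-1041 + 256000\right) = -24786 + 254959 = 230173$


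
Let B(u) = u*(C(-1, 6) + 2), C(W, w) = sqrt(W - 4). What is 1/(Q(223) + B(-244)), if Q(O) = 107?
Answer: I/(-381*I + 244*sqrt(5)) ≈ -0.00086035 + 0.001232*I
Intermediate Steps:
C(W, w) = sqrt(-4 + W)
B(u) = u*(2 + I*sqrt(5)) (B(u) = u*(sqrt(-4 - 1) + 2) = u*(sqrt(-5) + 2) = u*(I*sqrt(5) + 2) = u*(2 + I*sqrt(5)))
1/(Q(223) + B(-244)) = 1/(107 - 244*(2 + I*sqrt(5))) = 1/(107 + (-488 - 244*I*sqrt(5))) = 1/(-381 - 244*I*sqrt(5))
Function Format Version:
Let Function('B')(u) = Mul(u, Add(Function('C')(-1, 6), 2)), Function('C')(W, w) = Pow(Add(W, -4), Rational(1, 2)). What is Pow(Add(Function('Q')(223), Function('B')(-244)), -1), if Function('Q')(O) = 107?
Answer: Mul(I, Pow(Add(Mul(-381, I), Mul(244, Pow(5, Rational(1, 2)))), -1)) ≈ Add(-0.00086035, Mul(0.0012320, I))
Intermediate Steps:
Function('C')(W, w) = Pow(Add(-4, W), Rational(1, 2))
Function('B')(u) = Mul(u, Add(2, Mul(I, Pow(5, Rational(1, 2))))) (Function('B')(u) = Mul(u, Add(Pow(Add(-4, -1), Rational(1, 2)), 2)) = Mul(u, Add(Pow(-5, Rational(1, 2)), 2)) = Mul(u, Add(Mul(I, Pow(5, Rational(1, 2))), 2)) = Mul(u, Add(2, Mul(I, Pow(5, Rational(1, 2))))))
Pow(Add(Function('Q')(223), Function('B')(-244)), -1) = Pow(Add(107, Mul(-244, Add(2, Mul(I, Pow(5, Rational(1, 2)))))), -1) = Pow(Add(107, Add(-488, Mul(-244, I, Pow(5, Rational(1, 2))))), -1) = Pow(Add(-381, Mul(-244, I, Pow(5, Rational(1, 2)))), -1)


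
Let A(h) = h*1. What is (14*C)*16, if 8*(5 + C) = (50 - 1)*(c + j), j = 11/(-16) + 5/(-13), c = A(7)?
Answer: 364679/52 ≈ 7013.1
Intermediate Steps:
A(h) = h
c = 7
j = -223/208 (j = 11*(-1/16) + 5*(-1/13) = -11/16 - 5/13 = -223/208 ≈ -1.0721)
C = 52097/1664 (C = -5 + ((50 - 1)*(7 - 223/208))/8 = -5 + (49*(1233/208))/8 = -5 + (1/8)*(60417/208) = -5 + 60417/1664 = 52097/1664 ≈ 31.308)
(14*C)*16 = (14*(52097/1664))*16 = (364679/832)*16 = 364679/52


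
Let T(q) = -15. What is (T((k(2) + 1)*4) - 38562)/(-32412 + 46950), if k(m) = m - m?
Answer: -12859/4846 ≈ -2.6535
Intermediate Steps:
k(m) = 0
(T((k(2) + 1)*4) - 38562)/(-32412 + 46950) = (-15 - 38562)/(-32412 + 46950) = -38577/14538 = -38577*1/14538 = -12859/4846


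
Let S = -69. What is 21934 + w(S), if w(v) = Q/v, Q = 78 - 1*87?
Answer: 504485/23 ≈ 21934.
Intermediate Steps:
Q = -9 (Q = 78 - 87 = -9)
w(v) = -9/v
21934 + w(S) = 21934 - 9/(-69) = 21934 - 9*(-1/69) = 21934 + 3/23 = 504485/23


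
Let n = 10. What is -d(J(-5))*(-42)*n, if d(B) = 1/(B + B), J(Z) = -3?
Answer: -70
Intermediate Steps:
d(B) = 1/(2*B)
-d(J(-5))*(-42)*n = -((½)/(-3))*(-42)*10 = -((½)*(-⅓))*(-42)*10 = -(-⅙*(-42))*10 = -7*10 = -1*70 = -70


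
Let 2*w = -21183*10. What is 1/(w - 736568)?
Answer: -1/842483 ≈ -1.1870e-6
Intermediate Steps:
w = -105915 (w = (-21183*10)/2 = (½)*(-211830) = -105915)
1/(w - 736568) = 1/(-105915 - 736568) = 1/(-842483) = -1/842483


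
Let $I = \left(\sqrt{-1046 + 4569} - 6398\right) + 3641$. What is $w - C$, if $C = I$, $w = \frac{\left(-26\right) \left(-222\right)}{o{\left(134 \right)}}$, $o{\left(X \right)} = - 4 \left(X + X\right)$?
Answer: $\frac{737433}{268} - \sqrt{3523} \approx 2692.3$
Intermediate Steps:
$o{\left(X \right)} = - 8 X$ ($o{\left(X \right)} = - 4 \cdot 2 X = - 8 X$)
$w = - \frac{1443}{268}$ ($w = \frac{\left(-26\right) \left(-222\right)}{\left(-8\right) 134} = \frac{5772}{-1072} = 5772 \left(- \frac{1}{1072}\right) = - \frac{1443}{268} \approx -5.3843$)
$I = -2757 + \sqrt{3523}$ ($I = \left(\sqrt{3523} - 6398\right) + 3641 = \left(-6398 + \sqrt{3523}\right) + 3641 = -2757 + \sqrt{3523} \approx -2697.6$)
$C = -2757 + \sqrt{3523} \approx -2697.6$
$w - C = - \frac{1443}{268} - \left(-2757 + \sqrt{3523}\right) = - \frac{1443}{268} + \left(2757 - \sqrt{3523}\right) = \frac{737433}{268} - \sqrt{3523}$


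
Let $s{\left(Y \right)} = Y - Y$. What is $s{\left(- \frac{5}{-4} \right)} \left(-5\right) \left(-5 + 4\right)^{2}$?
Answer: $0$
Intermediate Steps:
$s{\left(Y \right)} = 0$
$s{\left(- \frac{5}{-4} \right)} \left(-5\right) \left(-5 + 4\right)^{2} = 0 \left(-5\right) \left(-5 + 4\right)^{2} = 0 \left(-1\right)^{2} = 0 \cdot 1 = 0$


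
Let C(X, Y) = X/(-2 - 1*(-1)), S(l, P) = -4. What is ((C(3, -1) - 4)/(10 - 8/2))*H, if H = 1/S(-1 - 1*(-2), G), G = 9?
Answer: 7/24 ≈ 0.29167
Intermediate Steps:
C(X, Y) = -X (C(X, Y) = X/(-2 + 1) = X/(-1) = X*(-1) = -X)
H = -¼ (H = 1/(-4) = -¼ ≈ -0.25000)
((C(3, -1) - 4)/(10 - 8/2))*H = ((-1*3 - 4)/(10 - 8/2))*(-¼) = ((-3 - 4)/(10 - 8*½))*(-¼) = -7/(10 - 4)*(-¼) = -7/6*(-¼) = 7/24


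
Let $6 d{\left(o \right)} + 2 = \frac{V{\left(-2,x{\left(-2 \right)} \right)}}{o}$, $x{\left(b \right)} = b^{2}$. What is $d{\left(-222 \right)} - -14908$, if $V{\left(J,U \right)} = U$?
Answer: $\frac{4964252}{333} \approx 14908.0$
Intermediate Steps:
$d{\left(o \right)} = - \frac{1}{3} + \frac{2}{3 o}$ ($d{\left(o \right)} = - \frac{1}{3} + \frac{\left(-2\right)^{2} \frac{1}{o}}{6} = - \frac{1}{3} + \frac{4 \frac{1}{o}}{6} = - \frac{1}{3} + \frac{2}{3 o}$)
$d{\left(-222 \right)} - -14908 = \frac{2 - -222}{3 \left(-222\right)} - -14908 = \frac{1}{3} \left(- \frac{1}{222}\right) \left(2 + 222\right) + 14908 = \frac{1}{3} \left(- \frac{1}{222}\right) 224 + 14908 = - \frac{112}{333} + 14908 = \frac{4964252}{333}$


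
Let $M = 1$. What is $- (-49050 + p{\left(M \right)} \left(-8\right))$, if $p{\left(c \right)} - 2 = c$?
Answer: $49074$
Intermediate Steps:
$p{\left(c \right)} = 2 + c$
$- (-49050 + p{\left(M \right)} \left(-8\right)) = - (-49050 + \left(2 + 1\right) \left(-8\right)) = - (-49050 + 3 \left(-8\right)) = - (-49050 - 24) = \left(-1\right) \left(-49074\right) = 49074$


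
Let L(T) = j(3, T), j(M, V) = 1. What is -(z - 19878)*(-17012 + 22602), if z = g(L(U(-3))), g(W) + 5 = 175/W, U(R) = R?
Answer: 110167720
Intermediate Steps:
L(T) = 1
g(W) = -5 + 175/W
z = 170 (z = -5 + 175/1 = -5 + 175*1 = -5 + 175 = 170)
-(z - 19878)*(-17012 + 22602) = -(170 - 19878)*(-17012 + 22602) = -(-19708)*5590 = -1*(-110167720) = 110167720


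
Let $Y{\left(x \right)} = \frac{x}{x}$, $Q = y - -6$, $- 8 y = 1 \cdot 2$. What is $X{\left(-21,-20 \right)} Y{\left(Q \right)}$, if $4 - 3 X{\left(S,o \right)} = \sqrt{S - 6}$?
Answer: $\frac{4}{3} - i \sqrt{3} \approx 1.3333 - 1.732 i$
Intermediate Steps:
$y = - \frac{1}{4}$ ($y = - \frac{1 \cdot 2}{8} = \left(- \frac{1}{8}\right) 2 = - \frac{1}{4} \approx -0.25$)
$X{\left(S,o \right)} = \frac{4}{3} - \frac{\sqrt{-6 + S}}{3}$ ($X{\left(S,o \right)} = \frac{4}{3} - \frac{\sqrt{S - 6}}{3} = \frac{4}{3} - \frac{\sqrt{-6 + S}}{3}$)
$Q = \frac{23}{4}$ ($Q = - \frac{1}{4} - -6 = - \frac{1}{4} + 6 = \frac{23}{4} \approx 5.75$)
$Y{\left(x \right)} = 1$
$X{\left(-21,-20 \right)} Y{\left(Q \right)} = \left(\frac{4}{3} - \frac{\sqrt{-6 - 21}}{3}\right) 1 = \left(\frac{4}{3} - \frac{\sqrt{-27}}{3}\right) 1 = \left(\frac{4}{3} - \frac{3 i \sqrt{3}}{3}\right) 1 = \left(\frac{4}{3} - i \sqrt{3}\right) 1 = \frac{4}{3} - i \sqrt{3}$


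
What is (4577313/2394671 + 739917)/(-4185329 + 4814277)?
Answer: 442965589905/376530884027 ≈ 1.1764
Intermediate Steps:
(4577313/2394671 + 739917)/(-4185329 + 4814277) = (4577313*(1/2394671) + 739917)/628948 = (4577313/2394671 + 739917)*(1/628948) = (1771862359620/2394671)*(1/628948) = 442965589905/376530884027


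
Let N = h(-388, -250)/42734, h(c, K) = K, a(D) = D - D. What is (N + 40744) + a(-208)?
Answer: 870576923/21367 ≈ 40744.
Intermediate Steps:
a(D) = 0
N = -125/21367 (N = -250/42734 = -250*1/42734 = -125/21367 ≈ -0.0058501)
(N + 40744) + a(-208) = (-125/21367 + 40744) + 0 = 870576923/21367 + 0 = 870576923/21367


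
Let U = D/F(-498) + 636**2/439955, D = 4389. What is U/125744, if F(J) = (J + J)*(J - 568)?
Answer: 143799642517/19579014028346240 ≈ 7.3446e-6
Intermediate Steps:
F(J) = 2*J*(-568 + J) (F(J) = (2*J)*(-568 + J) = 2*J*(-568 + J))
U = 143799642517/155705353960 (U = 4389/((2*(-498)*(-568 - 498))) + 636**2/439955 = 4389/((2*(-498)*(-1066))) + 404496*(1/439955) = 4389/1061736 + 404496/439955 = 4389*(1/1061736) + 404496/439955 = 1463/353912 + 404496/439955 = 143799642517/155705353960 ≈ 0.92354)
U/125744 = (143799642517/155705353960)/125744 = (143799642517/155705353960)*(1/125744) = 143799642517/19579014028346240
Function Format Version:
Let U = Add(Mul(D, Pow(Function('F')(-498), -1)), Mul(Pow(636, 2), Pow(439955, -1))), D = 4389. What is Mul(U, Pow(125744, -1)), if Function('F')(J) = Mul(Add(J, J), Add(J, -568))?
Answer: Rational(143799642517, 19579014028346240) ≈ 7.3446e-6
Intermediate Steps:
Function('F')(J) = Mul(2, J, Add(-568, J)) (Function('F')(J) = Mul(Mul(2, J), Add(-568, J)) = Mul(2, J, Add(-568, J)))
U = Rational(143799642517, 155705353960) (U = Add(Mul(4389, Pow(Mul(2, -498, Add(-568, -498)), -1)), Mul(Pow(636, 2), Pow(439955, -1))) = Add(Mul(4389, Pow(Mul(2, -498, -1066), -1)), Mul(404496, Rational(1, 439955))) = Add(Mul(4389, Pow(1061736, -1)), Rational(404496, 439955)) = Add(Mul(4389, Rational(1, 1061736)), Rational(404496, 439955)) = Add(Rational(1463, 353912), Rational(404496, 439955)) = Rational(143799642517, 155705353960) ≈ 0.92354)
Mul(U, Pow(125744, -1)) = Mul(Rational(143799642517, 155705353960), Pow(125744, -1)) = Mul(Rational(143799642517, 155705353960), Rational(1, 125744)) = Rational(143799642517, 19579014028346240)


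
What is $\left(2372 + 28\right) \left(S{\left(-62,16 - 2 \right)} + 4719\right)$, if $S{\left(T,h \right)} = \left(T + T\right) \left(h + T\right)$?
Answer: $25610400$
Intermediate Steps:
$S{\left(T,h \right)} = 2 T \left(T + h\right)$
$\left(2372 + 28\right) \left(S{\left(-62,16 - 2 \right)} + 4719\right) = \left(2372 + 28\right) \left(2 \left(-62\right) \left(-62 + \left(16 - 2\right)\right) + 4719\right) = 2400 \left(2 \left(-62\right) \left(-62 + \left(16 - 2\right)\right) + 4719\right) = 2400 \left(2 \left(-62\right) \left(-62 + 14\right) + 4719\right) = 2400 \left(2 \left(-62\right) \left(-48\right) + 4719\right) = 2400 \left(5952 + 4719\right) = 2400 \cdot 10671 = 25610400$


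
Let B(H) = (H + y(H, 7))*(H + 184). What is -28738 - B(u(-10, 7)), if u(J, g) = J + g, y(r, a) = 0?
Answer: -28195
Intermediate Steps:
B(H) = H*(184 + H) (B(H) = (H + 0)*(H + 184) = H*(184 + H))
-28738 - B(u(-10, 7)) = -28738 - (-10 + 7)*(184 + (-10 + 7)) = -28738 - (-3)*(184 - 3) = -28738 - (-3)*181 = -28738 - 1*(-543) = -28738 + 543 = -28195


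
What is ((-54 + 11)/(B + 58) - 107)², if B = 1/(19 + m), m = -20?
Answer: 37724164/3249 ≈ 11611.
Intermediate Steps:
B = -1 (B = 1/(19 - 20) = 1/(-1) = -1)
((-54 + 11)/(B + 58) - 107)² = ((-54 + 11)/(-1 + 58) - 107)² = (-43/57 - 107)² = (-6142/57)² = 37724164/3249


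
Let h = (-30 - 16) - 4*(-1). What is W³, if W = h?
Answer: -74088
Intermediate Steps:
h = -42 (h = -46 + 4 = -42)
W = -42
W³ = (-42)³ = -74088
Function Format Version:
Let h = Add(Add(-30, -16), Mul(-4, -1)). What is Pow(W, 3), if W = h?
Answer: -74088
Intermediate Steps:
h = -42 (h = Add(-46, 4) = -42)
W = -42
Pow(W, 3) = Pow(-42, 3) = -74088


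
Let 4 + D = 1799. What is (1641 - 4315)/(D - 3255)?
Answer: 1337/730 ≈ 1.8315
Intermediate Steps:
D = 1795 (D = -4 + 1799 = 1795)
(1641 - 4315)/(D - 3255) = (1641 - 4315)/(1795 - 3255) = -2674/(-1460) = -2674*(-1/1460) = 1337/730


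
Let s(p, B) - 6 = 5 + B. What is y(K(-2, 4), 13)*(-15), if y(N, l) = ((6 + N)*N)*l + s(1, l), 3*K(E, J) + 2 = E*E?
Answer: -3680/3 ≈ -1226.7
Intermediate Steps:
s(p, B) = 11 + B (s(p, B) = 6 + (5 + B) = 11 + B)
K(E, J) = -⅔ + E²/3 (K(E, J) = -⅔ + (E*E)/3 = -⅔ + E²/3)
y(N, l) = 11 + l + N*l*(6 + N) (y(N, l) = ((6 + N)*N)*l + (11 + l) = (N*(6 + N))*l + (11 + l) = N*l*(6 + N) + (11 + l) = 11 + l + N*l*(6 + N))
y(K(-2, 4), 13)*(-15) = (11 + 13 + 13*(-⅔ + (⅓)*(-2)²)² + 6*(-⅔ + (⅓)*(-2)²)*13)*(-15) = (11 + 13 + 13*(-⅔ + (⅓)*4)² + 6*(-⅔ + (⅓)*4)*13)*(-15) = (11 + 13 + 13*(-⅔ + 4/3)² + 6*(-⅔ + 4/3)*13)*(-15) = (11 + 13 + 13*(⅔)² + 6*(⅔)*13)*(-15) = (11 + 13 + 13*(4/9) + 52)*(-15) = (11 + 13 + 52/9 + 52)*(-15) = (736/9)*(-15) = -3680/3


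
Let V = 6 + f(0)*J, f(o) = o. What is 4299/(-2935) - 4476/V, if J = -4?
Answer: -2193809/2935 ≈ -747.46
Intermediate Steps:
V = 6 (V = 6 + 0*(-4) = 6 + 0 = 6)
4299/(-2935) - 4476/V = 4299/(-2935) - 4476/6 = 4299*(-1/2935) - 4476*1/6 = -4299/2935 - 746 = -2193809/2935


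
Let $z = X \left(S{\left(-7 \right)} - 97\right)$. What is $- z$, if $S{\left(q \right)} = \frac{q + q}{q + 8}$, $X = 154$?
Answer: $17094$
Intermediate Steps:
$S{\left(q \right)} = \frac{2 q}{8 + q}$
$z = -17094$ ($z = 154 \left(2 \left(-7\right) \frac{1}{8 - 7} - 97\right) = 154 \left(2 \left(-7\right) 1^{-1} - 97\right) = 154 \left(2 \left(-7\right) 1 - 97\right) = 154 \left(-14 - 97\right) = 154 \left(-111\right) = -17094$)
$- z = \left(-1\right) \left(-17094\right) = 17094$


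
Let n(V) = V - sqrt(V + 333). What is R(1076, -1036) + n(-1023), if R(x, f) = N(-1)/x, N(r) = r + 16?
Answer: -1100733/1076 - I*sqrt(690) ≈ -1023.0 - 26.268*I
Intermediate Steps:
N(r) = 16 + r
R(x, f) = 15/x (R(x, f) = (16 - 1)/x = 15/x)
n(V) = V - sqrt(333 + V)
R(1076, -1036) + n(-1023) = 15/1076 + (-1023 - sqrt(333 - 1023)) = 15*(1/1076) + (-1023 - sqrt(-690)) = 15/1076 + (-1023 - I*sqrt(690)) = -1100733/1076 - I*sqrt(690)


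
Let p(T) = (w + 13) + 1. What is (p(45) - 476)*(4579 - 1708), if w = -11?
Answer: -1357983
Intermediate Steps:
p(T) = 3 (p(T) = (-11 + 13) + 1 = 2 + 1 = 3)
(p(45) - 476)*(4579 - 1708) = (3 - 476)*(4579 - 1708) = -473*2871 = -1357983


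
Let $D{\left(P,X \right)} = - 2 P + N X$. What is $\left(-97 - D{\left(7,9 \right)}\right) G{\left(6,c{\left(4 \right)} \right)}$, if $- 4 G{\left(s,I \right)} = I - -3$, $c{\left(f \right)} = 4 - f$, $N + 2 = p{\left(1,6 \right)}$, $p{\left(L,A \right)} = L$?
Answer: $\frac{111}{2} \approx 55.5$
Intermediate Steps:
$N = -1$ ($N = -2 + 1 = -1$)
$D{\left(P,X \right)} = - X - 2 P$ ($D{\left(P,X \right)} = - 2 P - X = - X - 2 P$)
$G{\left(s,I \right)} = - \frac{3}{4} - \frac{I}{4}$ ($G{\left(s,I \right)} = - \frac{I - -3}{4} = - \frac{I + 3}{4} = - \frac{3 + I}{4} = - \frac{3}{4} - \frac{I}{4}$)
$\left(-97 - D{\left(7,9 \right)}\right) G{\left(6,c{\left(4 \right)} \right)} = \left(-97 - \left(\left(-1\right) 9 - 14\right)\right) \left(- \frac{3}{4} - \frac{4 - 4}{4}\right) = \left(-97 - \left(-9 - 14\right)\right) \left(- \frac{3}{4} - \frac{4 - 4}{4}\right) = \left(-97 - -23\right) \left(- \frac{3}{4} - 0\right) = \left(-97 + 23\right) \left(- \frac{3}{4} + 0\right) = \left(-74\right) \left(- \frac{3}{4}\right) = \frac{111}{2}$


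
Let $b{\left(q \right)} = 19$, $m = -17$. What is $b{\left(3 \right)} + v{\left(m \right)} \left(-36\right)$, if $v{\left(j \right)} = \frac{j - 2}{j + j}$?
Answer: $- \frac{19}{17} \approx -1.1176$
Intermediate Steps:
$v{\left(j \right)} = \frac{-2 + j}{2 j}$
$b{\left(3 \right)} + v{\left(m \right)} \left(-36\right) = 19 + \frac{-2 - 17}{2 \left(-17\right)} \left(-36\right) = 19 + \frac{1}{2} \left(- \frac{1}{17}\right) \left(-19\right) \left(-36\right) = 19 + \frac{19}{34} \left(-36\right) = 19 - \frac{342}{17} = - \frac{19}{17}$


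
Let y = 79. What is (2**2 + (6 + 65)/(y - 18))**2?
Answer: 99225/3721 ≈ 26.666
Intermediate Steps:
(2**2 + (6 + 65)/(y - 18))**2 = (2**2 + (6 + 65)/(79 - 18))**2 = (4 + 71/61)**2 = (315/61)**2 = 99225/3721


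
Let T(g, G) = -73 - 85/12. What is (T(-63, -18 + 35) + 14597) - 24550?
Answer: -120397/12 ≈ -10033.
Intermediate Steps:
T(g, G) = -961/12 (T(g, G) = -73 - 85*1/12 = -73 - 85/12 = -961/12)
(T(-63, -18 + 35) + 14597) - 24550 = (-961/12 + 14597) - 24550 = 174203/12 - 24550 = -120397/12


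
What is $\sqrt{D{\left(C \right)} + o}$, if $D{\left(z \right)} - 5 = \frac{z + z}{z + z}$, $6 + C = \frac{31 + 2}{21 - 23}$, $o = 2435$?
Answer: $\sqrt{2441} \approx 49.406$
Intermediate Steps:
$C = - \frac{45}{2}$ ($C = -6 + \frac{31 + 2}{21 - 23} = -6 + \frac{33}{-2} = -6 + 33 \left(- \frac{1}{2}\right) = -6 - \frac{33}{2} = - \frac{45}{2} \approx -22.5$)
$D{\left(z \right)} = 6$ ($D{\left(z \right)} = 5 + \frac{z + z}{z + z} = 5 + \frac{2 z}{2 z} = 5 + 2 z \frac{1}{2 z} = 5 + 1 = 6$)
$\sqrt{D{\left(C \right)} + o} = \sqrt{6 + 2435} = \sqrt{2441}$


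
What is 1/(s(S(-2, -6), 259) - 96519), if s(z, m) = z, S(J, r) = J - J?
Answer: -1/96519 ≈ -1.0361e-5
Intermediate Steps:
S(J, r) = 0
1/(s(S(-2, -6), 259) - 96519) = 1/(0 - 96519) = 1/(-96519) = -1/96519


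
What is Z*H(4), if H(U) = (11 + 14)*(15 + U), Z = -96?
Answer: -45600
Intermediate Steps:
H(U) = 375 + 25*U (H(U) = 25*(15 + U) = 375 + 25*U)
Z*H(4) = -96*(375 + 25*4) = -96*(375 + 100) = -96*475 = -45600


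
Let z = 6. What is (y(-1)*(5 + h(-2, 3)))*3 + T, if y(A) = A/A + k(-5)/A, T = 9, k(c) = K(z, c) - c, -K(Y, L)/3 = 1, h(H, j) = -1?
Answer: -3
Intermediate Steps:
K(Y, L) = -3 (K(Y, L) = -3*1 = -3)
k(c) = -3 - c
y(A) = 1 + 2/A (y(A) = A/A + (-3 - 1*(-5))/A = 1 + (-3 + 5)/A = 1 + 2/A)
(y(-1)*(5 + h(-2, 3)))*3 + T = (((2 - 1)/(-1))*(5 - 1))*3 + 9 = (-1*1*4)*3 + 9 = -1*4*3 + 9 = -4*3 + 9 = -12 + 9 = -3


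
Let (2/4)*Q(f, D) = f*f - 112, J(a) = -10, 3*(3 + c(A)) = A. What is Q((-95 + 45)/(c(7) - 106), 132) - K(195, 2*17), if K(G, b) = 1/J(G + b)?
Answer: -572059/2560 ≈ -223.46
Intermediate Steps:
c(A) = -3 + A/3
Q(f, D) = -224 + 2*f**2 (Q(f, D) = 2*(f*f - 112) = 2*(f**2 - 112) = 2*(-112 + f**2) = -224 + 2*f**2)
K(G, b) = -1/10 (K(G, b) = 1/(-10) = -1/10)
Q((-95 + 45)/(c(7) - 106), 132) - K(195, 2*17) = (-224 + 2*((-95 + 45)/((-3 + (1/3)*7) - 106))**2) - 1*(-1/10) = (-224 + 2*(-50/((-3 + 7/3) - 106))**2) + 1/10 = (-224 + 2*(-50/(-2/3 - 106))**2) + 1/10 = (-224 + 2*(-50/(-320/3))**2) + 1/10 = (-224 + 2*(-50*(-3/320))**2) + 1/10 = (-224 + 2*(15/32)**2) + 1/10 = (-224 + 2*(225/1024)) + 1/10 = (-224 + 225/512) + 1/10 = -114463/512 + 1/10 = -572059/2560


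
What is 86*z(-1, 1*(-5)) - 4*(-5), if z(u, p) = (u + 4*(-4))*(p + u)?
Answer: 8792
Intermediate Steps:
z(u, p) = (-16 + u)*(p + u) (z(u, p) = (u - 16)*(p + u) = (-16 + u)*(p + u))
86*z(-1, 1*(-5)) - 4*(-5) = 86*((-1)**2 - 16*(-5) - 16*(-1) + (1*(-5))*(-1)) - 4*(-5) = 86*(1 - 16*(-5) + 16 - 5*(-1)) + 20 = 86*(1 + 80 + 16 + 5) + 20 = 86*102 + 20 = 8772 + 20 = 8792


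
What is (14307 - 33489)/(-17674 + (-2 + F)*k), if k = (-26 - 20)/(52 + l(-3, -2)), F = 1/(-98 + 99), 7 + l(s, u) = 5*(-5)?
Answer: 191820/176717 ≈ 1.0855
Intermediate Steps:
l(s, u) = -32 (l(s, u) = -7 + 5*(-5) = -7 - 25 = -32)
F = 1 (F = 1/1 = 1)
k = -23/10 (k = (-26 - 20)/(52 - 32) = -46/20 = -46*1/20 = -23/10 ≈ -2.3000)
(14307 - 33489)/(-17674 + (-2 + F)*k) = (14307 - 33489)/(-17674 + (-2 + 1)*(-23/10)) = -19182/(-17674 - 1*(-23/10)) = -19182/(-17674 + 23/10) = -19182/(-176717/10) = -19182*(-10/176717) = 191820/176717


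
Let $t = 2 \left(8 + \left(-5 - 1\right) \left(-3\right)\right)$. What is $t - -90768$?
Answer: $90820$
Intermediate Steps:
$t = 52$ ($t = 2 \left(8 - -18\right) = 2 \left(8 + 18\right) = 2 \cdot 26 = 52$)
$t - -90768 = 52 - -90768 = 52 + 90768 = 90820$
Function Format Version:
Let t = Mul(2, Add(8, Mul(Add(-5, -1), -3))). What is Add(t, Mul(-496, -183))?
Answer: 90820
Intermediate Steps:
t = 52 (t = Mul(2, Add(8, Mul(-6, -3))) = Mul(2, Add(8, 18)) = Mul(2, 26) = 52)
Add(t, Mul(-496, -183)) = Add(52, Mul(-496, -183)) = Add(52, 90768) = 90820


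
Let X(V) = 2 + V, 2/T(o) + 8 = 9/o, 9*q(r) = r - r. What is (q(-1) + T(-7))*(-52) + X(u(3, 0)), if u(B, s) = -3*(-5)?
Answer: 141/5 ≈ 28.200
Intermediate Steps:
q(r) = 0 (q(r) = (r - r)/9 = (⅑)*0 = 0)
u(B, s) = 15
T(o) = 2/(-8 + 9/o)
(q(-1) + T(-7))*(-52) + X(u(3, 0)) = (0 - 2*(-7)/(-9 + 8*(-7)))*(-52) + (2 + 15) = (0 - 2*(-7)/(-9 - 56))*(-52) + 17 = (0 - 2*(-7)/(-65))*(-52) + 17 = (0 - 2*(-7)*(-1/65))*(-52) + 17 = (0 - 14/65)*(-52) + 17 = -14/65*(-52) + 17 = 56/5 + 17 = 141/5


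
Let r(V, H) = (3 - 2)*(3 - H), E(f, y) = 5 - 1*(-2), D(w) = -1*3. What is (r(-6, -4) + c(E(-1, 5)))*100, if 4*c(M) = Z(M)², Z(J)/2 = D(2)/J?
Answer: 35200/49 ≈ 718.37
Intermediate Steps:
D(w) = -3
E(f, y) = 7 (E(f, y) = 5 + 2 = 7)
r(V, H) = 3 - H (r(V, H) = 1*(3 - H) = 3 - H)
Z(J) = -6/J (Z(J) = 2*(-3/J) = -6/J)
c(M) = 9/M² (c(M) = (-6/M)²/4 = (36/M²)/4 = 9/M²)
(r(-6, -4) + c(E(-1, 5)))*100 = ((3 - 1*(-4)) + 9/7²)*100 = ((3 + 4) + 9*(1/49))*100 = (7 + 9/49)*100 = (352/49)*100 = 35200/49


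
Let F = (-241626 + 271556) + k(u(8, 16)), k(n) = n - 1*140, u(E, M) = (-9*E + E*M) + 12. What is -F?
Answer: -29858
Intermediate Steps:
u(E, M) = 12 - 9*E + E*M
k(n) = -140 + n (k(n) = n - 140 = -140 + n)
F = 29858 (F = (-241626 + 271556) + (-140 + (12 - 9*8 + 8*16)) = 29930 + (-140 + (12 - 72 + 128)) = 29930 + (-140 + 68) = 29930 - 72 = 29858)
-F = -1*29858 = -29858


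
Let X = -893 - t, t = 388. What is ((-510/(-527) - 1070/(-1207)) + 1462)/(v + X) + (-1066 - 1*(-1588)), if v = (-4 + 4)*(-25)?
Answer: 8321767120/15977059 ≈ 520.86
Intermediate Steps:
v = 0 (v = 0*(-25) = 0)
X = -1281 (X = -893 - 1*388 = -893 - 388 = -1281)
((-510/(-527) - 1070/(-1207)) + 1462)/(v + X) + (-1066 - 1*(-1588)) = ((-510/(-527) - 1070/(-1207)) + 1462)/(0 - 1281) + (-1066 - 1*(-1588)) = ((-510*(-1/527) - 1070*(-1/1207)) + 1462)/(-1281) + (-1066 + 1588) = ((30/31 + 1070/1207) + 1462)*(-1/1281) + 522 = (69380/37417 + 1462)*(-1/1281) + 522 = (54773034/37417)*(-1/1281) + 522 = -18257678/15977059 + 522 = 8321767120/15977059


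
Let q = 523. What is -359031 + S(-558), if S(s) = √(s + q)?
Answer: -359031 + I*√35 ≈ -3.5903e+5 + 5.9161*I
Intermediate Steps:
S(s) = √(523 + s) (S(s) = √(s + 523) = √(523 + s))
-359031 + S(-558) = -359031 + √(523 - 558) = -359031 + √(-35) = -359031 + I*√35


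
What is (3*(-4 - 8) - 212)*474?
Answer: -117552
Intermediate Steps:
(3*(-4 - 8) - 212)*474 = (3*(-12) - 212)*474 = (-36 - 212)*474 = -248*474 = -117552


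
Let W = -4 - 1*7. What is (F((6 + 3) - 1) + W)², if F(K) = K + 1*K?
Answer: 25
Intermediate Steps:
F(K) = 2*K (F(K) = K + K = 2*K)
W = -11 (W = -4 - 7 = -11)
(F((6 + 3) - 1) + W)² = (2*((6 + 3) - 1) - 11)² = (2*(9 - 1) - 11)² = (2*8 - 11)² = (16 - 11)² = 5² = 25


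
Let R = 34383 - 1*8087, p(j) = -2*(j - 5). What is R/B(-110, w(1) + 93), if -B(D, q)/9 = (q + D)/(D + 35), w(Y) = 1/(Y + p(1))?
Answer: -12975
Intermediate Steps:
p(j) = 10 - 2*j (p(j) = -2*(-5 + j) = 10 - 2*j)
w(Y) = 1/(8 + Y) (w(Y) = 1/(Y + (10 - 2*1)) = 1/(Y + (10 - 2)) = 1/(Y + 8) = 1/(8 + Y))
B(D, q) = -9*(D + q)/(35 + D) (B(D, q) = -9*(q + D)/(D + 35) = -9*(D + q)/(35 + D))
R = 26296 (R = 34383 - 8087 = 26296)
R/B(-110, w(1) + 93) = 26296/((9*(-1*(-110) - (1/(8 + 1) + 93))/(35 - 110))) = 26296/((9*(110 - (1/9 + 93))/(-75))) = 26296/((9*(-1/75)*(110 - (1/9 + 93)))) = 26296/((9*(-1/75)*(110 - 1*838/9))) = 26296/((9*(-1/75)*(110 - 838/9))) = 26296/((9*(-1/75)*(152/9))) = 26296/(-152/75) = 26296*(-75/152) = -12975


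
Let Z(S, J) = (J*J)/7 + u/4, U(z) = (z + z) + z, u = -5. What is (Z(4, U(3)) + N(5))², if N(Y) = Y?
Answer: 184041/784 ≈ 234.75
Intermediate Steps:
U(z) = 3*z (U(z) = 2*z + z = 3*z)
Z(S, J) = -5/4 + J²/7 (Z(S, J) = (J*J)/7 - 5/4 = J²*(⅐) - 5*¼ = J²/7 - 5/4 = -5/4 + J²/7)
(Z(4, U(3)) + N(5))² = ((-5/4 + (3*3)²/7) + 5)² = ((-5/4 + (⅐)*9²) + 5)² = ((-5/4 + (⅐)*81) + 5)² = ((-5/4 + 81/7) + 5)² = (289/28 + 5)² = (429/28)² = 184041/784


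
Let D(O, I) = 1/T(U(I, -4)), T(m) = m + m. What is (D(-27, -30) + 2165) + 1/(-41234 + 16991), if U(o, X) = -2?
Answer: 209920133/96972 ≈ 2164.8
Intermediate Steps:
T(m) = 2*m
D(O, I) = -¼ (D(O, I) = 1/(2*(-2)) = 1/(-4) = -¼)
(D(-27, -30) + 2165) + 1/(-41234 + 16991) = (-¼ + 2165) + 1/(-41234 + 16991) = 8659/4 + 1/(-24243) = 8659/4 - 1/24243 = 209920133/96972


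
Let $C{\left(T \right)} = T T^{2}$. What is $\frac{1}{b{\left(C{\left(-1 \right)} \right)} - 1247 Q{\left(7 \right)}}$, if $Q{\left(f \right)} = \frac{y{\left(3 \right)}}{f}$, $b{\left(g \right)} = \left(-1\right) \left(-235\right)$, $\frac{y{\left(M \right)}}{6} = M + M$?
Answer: $- \frac{7}{43247} \approx -0.00016186$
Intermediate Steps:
$y{\left(M \right)} = 12 M$ ($y{\left(M \right)} = 6 \left(M + M\right) = 6 \cdot 2 M = 12 M$)
$C{\left(T \right)} = T^{3}$
$b{\left(g \right)} = 235$
$Q{\left(f \right)} = \frac{36}{f}$ ($Q{\left(f \right)} = \frac{12 \cdot 3}{f} = \frac{36}{f}$)
$\frac{1}{b{\left(C{\left(-1 \right)} \right)} - 1247 Q{\left(7 \right)}} = \frac{1}{235 - 1247 \cdot \frac{36}{7}} = \frac{1}{235 - 1247 \cdot 36 \cdot \frac{1}{7}} = \frac{1}{235 - \frac{44892}{7}} = \frac{1}{- \frac{43247}{7}} = - \frac{7}{43247}$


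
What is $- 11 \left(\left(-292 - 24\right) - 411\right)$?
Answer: $7997$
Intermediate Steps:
$- 11 \left(\left(-292 - 24\right) - 411\right) = - 11 \left(-316 - 411\right) = \left(-11\right) \left(-727\right) = 7997$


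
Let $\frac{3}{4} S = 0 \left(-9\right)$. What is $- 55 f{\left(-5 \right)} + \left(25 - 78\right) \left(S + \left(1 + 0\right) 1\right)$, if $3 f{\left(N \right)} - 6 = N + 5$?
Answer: $-163$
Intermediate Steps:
$S = 0$ ($S = \frac{4 \cdot 0 \left(-9\right)}{3} = \frac{4}{3} \cdot 0 = 0$)
$f{\left(N \right)} = \frac{11}{3} + \frac{N}{3}$ ($f{\left(N \right)} = 2 + \frac{N + 5}{3} = 2 + \frac{5 + N}{3} = 2 + \left(\frac{5}{3} + \frac{N}{3}\right) = \frac{11}{3} + \frac{N}{3}$)
$- 55 f{\left(-5 \right)} + \left(25 - 78\right) \left(S + \left(1 + 0\right) 1\right) = - 55 \left(\frac{11}{3} + \frac{1}{3} \left(-5\right)\right) + \left(25 - 78\right) \left(0 + \left(1 + 0\right) 1\right) = - 55 \left(\frac{11}{3} - \frac{5}{3}\right) - 53 \left(0 + 1 \cdot 1\right) = \left(-55\right) 2 - 53 \left(0 + 1\right) = -110 - 53 = -163$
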